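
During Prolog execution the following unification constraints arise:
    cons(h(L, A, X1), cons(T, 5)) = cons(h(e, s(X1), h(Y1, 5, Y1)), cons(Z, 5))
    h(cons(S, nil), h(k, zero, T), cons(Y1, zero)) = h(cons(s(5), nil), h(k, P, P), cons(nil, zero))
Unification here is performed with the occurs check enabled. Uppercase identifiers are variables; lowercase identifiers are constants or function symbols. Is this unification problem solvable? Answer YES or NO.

Decompose cons/2: h(L, A, X1) = h(e, s(X1), h(Y1, 5, Y1)),  cons(T, 5) = cons(Z, 5).
Decompose h/3: L = e,  A = s(X1),  X1 = h(Y1, 5, Y1).
Bind L := e; no other remaining equation mentions L.
Bind A := s(X1); no other remaining equation mentions A.
Bind X1 := h(Y1, 5, Y1); no other remaining equation mentions X1. Substituting into the earlier binding gives A := s(h(Y1, 5, Y1)).
Decompose cons/2: T = Z,  5 = 5.
Bind T := Z; substituting into the one remaining equation that mentions T gives: h(cons(S, nil), h(k, zero, Z), cons(Y1, zero)) = h(cons(s(5), nil), h(k, P, P), cons(nil, zero)).
Delete trivial equation 5 = 5.
Decompose h/3: cons(S, nil) = cons(s(5), nil),  h(k, zero, Z) = h(k, P, P),  cons(Y1, zero) = cons(nil, zero).
Decompose cons/2: S = s(5),  nil = nil.
Bind S := s(5); no other remaining equation mentions S.
Delete trivial equation nil = nil.
Decompose h/3: k = k,  zero = P,  Z = P.
Delete trivial equation k = k.
Bind P := zero; substituting into the one remaining equation that mentions P gives: Z = zero.
Bind Z := zero; no other remaining equation mentions Z. Substituting into the earlier binding gives T := zero.
Decompose cons/2: Y1 = nil,  zero = zero.
Bind Y1 := nil; no other remaining equation mentions Y1. Substituting into the earlier bindings gives A := s(h(nil, 5, nil)), X1 := h(nil, 5, nil).
Delete trivial equation zero = zero.
No equations remain and no clash or occurs-check failure arose, so a unifier exists.

YES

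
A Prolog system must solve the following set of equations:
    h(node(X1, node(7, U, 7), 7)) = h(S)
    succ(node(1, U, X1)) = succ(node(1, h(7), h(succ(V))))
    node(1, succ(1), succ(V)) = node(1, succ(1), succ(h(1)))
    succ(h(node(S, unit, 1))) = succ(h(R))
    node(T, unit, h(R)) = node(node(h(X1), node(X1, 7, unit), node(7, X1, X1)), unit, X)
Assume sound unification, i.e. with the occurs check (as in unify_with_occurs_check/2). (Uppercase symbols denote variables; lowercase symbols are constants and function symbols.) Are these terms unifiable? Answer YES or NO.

Decompose h/1: node(X1, node(7, U, 7), 7) = S.
Bind S := node(X1, node(7, U, 7), 7); substituting into the one remaining equation that mentions S gives: succ(h(node(node(X1, node(7, U, 7), 7), unit, 1))) = succ(h(R)).
Decompose succ/1: node(1, U, X1) = node(1, h(7), h(succ(V))).
Decompose node/3: 1 = 1,  U = h(7),  X1 = h(succ(V)).
Delete trivial equation 1 = 1.
Bind U := h(7); substituting into the one remaining equation that mentions U gives: succ(h(node(node(X1, node(7, h(7), 7), 7), unit, 1))) = succ(h(R)). Substituting into the earlier binding gives S := node(X1, node(7, h(7), 7), 7).
Bind X1 := h(succ(V)); substituting into the 2 remaining equations that mention X1 gives: succ(h(node(node(h(succ(V)), node(7, h(7), 7), 7), unit, 1))) = succ(h(R)),  node(T, unit, h(R)) = node(node(h(h(succ(V))), node(h(succ(V)), 7, unit), node(7, h(succ(V)), h(succ(V)))), unit, X). Substituting into the earlier binding gives S := node(h(succ(V)), node(7, h(7), 7), 7).
Decompose node/3: 1 = 1,  succ(1) = succ(1),  succ(V) = succ(h(1)).
Delete trivial equation 1 = 1.
Delete trivial equation succ(1) = succ(1).
Decompose succ/1: V = h(1).
Bind V := h(1); substituting into the remaining equations gives: succ(h(node(node(h(succ(h(1))), node(7, h(7), 7), 7), unit, 1))) = succ(h(R)),  node(T, unit, h(R)) = node(node(h(h(succ(h(1)))), node(h(succ(h(1))), 7, unit), node(7, h(succ(h(1))), h(succ(h(1))))), unit, X). Substituting into the earlier bindings gives S := node(h(succ(h(1))), node(7, h(7), 7), 7), X1 := h(succ(h(1))).
Decompose succ/1: h(node(node(h(succ(h(1))), node(7, h(7), 7), 7), unit, 1)) = h(R).
Decompose h/1: node(node(h(succ(h(1))), node(7, h(7), 7), 7), unit, 1) = R.
Bind R := node(node(h(succ(h(1))), node(7, h(7), 7), 7), unit, 1); substituting into the remaining equation gives: node(T, unit, h(node(node(h(succ(h(1))), node(7, h(7), 7), 7), unit, 1))) = node(node(h(h(succ(h(1)))), node(h(succ(h(1))), 7, unit), node(7, h(succ(h(1))), h(succ(h(1))))), unit, X).
Decompose node/3: T = node(h(h(succ(h(1)))), node(h(succ(h(1))), 7, unit), node(7, h(succ(h(1))), h(succ(h(1))))),  unit = unit,  h(node(node(h(succ(h(1))), node(7, h(7), 7), 7), unit, 1)) = X.
Bind T := node(h(h(succ(h(1)))), node(h(succ(h(1))), 7, unit), node(7, h(succ(h(1))), h(succ(h(1))))); no other remaining equation mentions T.
Delete trivial equation unit = unit.
Bind X := h(node(node(h(succ(h(1))), node(7, h(7), 7), 7), unit, 1)).
No equations remain and no clash or occurs-check failure arose, so a unifier exists.

YES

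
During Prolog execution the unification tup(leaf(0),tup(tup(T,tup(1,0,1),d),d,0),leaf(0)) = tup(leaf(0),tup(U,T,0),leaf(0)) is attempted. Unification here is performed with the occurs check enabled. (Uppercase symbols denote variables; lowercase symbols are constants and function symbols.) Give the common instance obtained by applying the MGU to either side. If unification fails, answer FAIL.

Decompose tup/3: leaf(0) = leaf(0),  tup(tup(T,tup(1,0,1),d),d,0) = tup(U,T,0),  leaf(0) = leaf(0).
Delete trivial equation leaf(0) = leaf(0).
Decompose tup/3: tup(T,tup(1,0,1),d) = U,  d = T,  0 = 0.
Bind U := tup(T,tup(1,0,1),d); no other remaining equation mentions U.
Bind T := d; no other remaining equation mentions T. Substituting into the earlier binding gives U := tup(d,tup(1,0,1),d).
Delete trivial equation 0 = 0.
Delete trivial equation leaf(0) = leaf(0).
Applying the MGU to either side gives tup(leaf(0),tup(tup(d,tup(1,0,1),d),d,0),leaf(0)).

tup(leaf(0),tup(tup(d,tup(1,0,1),d),d,0),leaf(0))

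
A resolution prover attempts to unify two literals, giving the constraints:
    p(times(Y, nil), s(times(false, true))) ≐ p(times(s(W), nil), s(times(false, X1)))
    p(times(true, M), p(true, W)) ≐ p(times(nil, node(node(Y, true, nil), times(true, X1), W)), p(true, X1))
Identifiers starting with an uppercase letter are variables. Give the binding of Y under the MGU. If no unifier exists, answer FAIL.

Decompose p/2: times(Y, nil) ≐ times(s(W), nil),  s(times(false, true)) ≐ s(times(false, X1)).
Decompose times/2: Y ≐ s(W),  nil ≐ nil.
Bind Y := s(W); substituting into the one remaining equation that mentions Y gives: p(times(true, M), p(true, W)) ≐ p(times(nil, node(node(s(W), true, nil), times(true, X1), W)), p(true, X1)).
Delete trivial equation nil ≐ nil.
Decompose s/1: times(false, true) ≐ times(false, X1).
Decompose times/2: false ≐ false,  true ≐ X1.
Delete trivial equation false ≐ false.
Bind X1 := true; substituting into the remaining equation gives: p(times(true, M), p(true, W)) ≐ p(times(nil, node(node(s(W), true, nil), times(true, true), W)), p(true, true)).
Decompose p/2: times(true, M) ≐ times(nil, node(node(s(W), true, nil), times(true, true), W)),  p(true, W) ≐ p(true, true).
Decompose times/2: true ≐ nil,  M ≐ node(node(s(W), true, nil), times(true, true), W).
Clash: constants true and nil differ; no unifier exists.

FAIL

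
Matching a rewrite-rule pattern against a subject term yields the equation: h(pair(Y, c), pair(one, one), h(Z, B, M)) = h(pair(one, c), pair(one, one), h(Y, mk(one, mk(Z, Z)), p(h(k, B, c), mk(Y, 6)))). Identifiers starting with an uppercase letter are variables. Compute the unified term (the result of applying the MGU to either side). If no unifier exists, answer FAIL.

h(pair(one, c), pair(one, one), h(one, mk(one, mk(one, one)), p(h(k, mk(one, mk(one, one)), c), mk(one, 6))))

Decompose h/3: pair(Y, c) = pair(one, c),  pair(one, one) = pair(one, one),  h(Z, B, M) = h(Y, mk(one, mk(Z, Z)), p(h(k, B, c), mk(Y, 6))).
Decompose pair/2: Y = one,  c = c.
Bind Y := one; substituting into the one remaining equation that mentions Y gives: h(Z, B, M) = h(one, mk(one, mk(Z, Z)), p(h(k, B, c), mk(one, 6))).
Delete trivial equation c = c.
Delete trivial equation pair(one, one) = pair(one, one).
Decompose h/3: Z = one,  B = mk(one, mk(Z, Z)),  M = p(h(k, B, c), mk(one, 6)).
Bind Z := one; substituting into the one remaining equation that mentions Z gives: B = mk(one, mk(one, one)).
Bind B := mk(one, mk(one, one)); substituting into the remaining equation gives: M = p(h(k, mk(one, mk(one, one)), c), mk(one, 6)).
Bind M := p(h(k, mk(one, mk(one, one)), c), mk(one, 6)).
Applying the MGU to either side gives h(pair(one, c), pair(one, one), h(one, mk(one, mk(one, one)), p(h(k, mk(one, mk(one, one)), c), mk(one, 6)))).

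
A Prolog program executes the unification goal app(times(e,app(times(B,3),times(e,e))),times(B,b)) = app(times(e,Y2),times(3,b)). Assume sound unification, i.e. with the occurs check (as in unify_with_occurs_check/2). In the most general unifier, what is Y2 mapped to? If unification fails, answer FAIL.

app(times(3,3),times(e,e))

Decompose app/2: times(e,app(times(B,3),times(e,e))) = times(e,Y2),  times(B,b) = times(3,b).
Decompose times/2: e = e,  app(times(B,3),times(e,e)) = Y2.
Delete trivial equation e = e.
Bind Y2 := app(times(B,3),times(e,e)); no other remaining equation mentions Y2.
Decompose times/2: B = 3,  b = b.
Bind B := 3; no other remaining equation mentions B. Substituting into the earlier binding gives Y2 := app(times(3,3),times(e,e)).
Delete trivial equation b = b.
MGU = { Y2 ↦ app(times(3,3),times(e,e)), B ↦ 3 }, so Y2 ↦ app(times(3,3),times(e,e)).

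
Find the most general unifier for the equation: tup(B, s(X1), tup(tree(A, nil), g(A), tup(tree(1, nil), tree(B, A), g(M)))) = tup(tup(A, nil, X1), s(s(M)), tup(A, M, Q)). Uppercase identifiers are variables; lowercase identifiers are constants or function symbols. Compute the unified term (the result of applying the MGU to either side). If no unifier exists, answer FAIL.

FAIL

Decompose tup/3: B = tup(A, nil, X1),  s(X1) = s(s(M)),  tup(tree(A, nil), g(A), tup(tree(1, nil), tree(B, A), g(M))) = tup(A, M, Q).
Bind B := tup(A, nil, X1); substituting into the one remaining equation that mentions B gives: tup(tree(A, nil), g(A), tup(tree(1, nil), tree(tup(A, nil, X1), A), g(M))) = tup(A, M, Q).
Decompose s/1: X1 = s(M).
Bind X1 := s(M); substituting into the remaining equation gives: tup(tree(A, nil), g(A), tup(tree(1, nil), tree(tup(A, nil, s(M)), A), g(M))) = tup(A, M, Q). Substituting into the earlier binding gives B := tup(A, nil, s(M)).
Decompose tup/3: tree(A, nil) = A,  g(A) = M,  tup(tree(1, nil), tree(tup(A, nil, s(M)), A), g(M)) = Q.
Occurs check fails: A occurs in tree(A, nil); the equation A = tree(A, nil) has no finite solution.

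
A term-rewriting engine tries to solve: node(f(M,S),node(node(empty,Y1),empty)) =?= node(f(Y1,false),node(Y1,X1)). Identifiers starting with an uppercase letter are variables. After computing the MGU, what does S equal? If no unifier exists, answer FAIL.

Decompose node/2: f(M,S) =?= f(Y1,false),  node(node(empty,Y1),empty) =?= node(Y1,X1).
Decompose f/2: M =?= Y1,  S =?= false.
Bind M := Y1; no other remaining equation mentions M.
Bind S := false; no other remaining equation mentions S.
Decompose node/2: node(empty,Y1) =?= Y1,  empty =?= X1.
Occurs check fails: Y1 occurs in node(empty,Y1); the equation Y1 =?= node(empty,Y1) has no finite solution.

FAIL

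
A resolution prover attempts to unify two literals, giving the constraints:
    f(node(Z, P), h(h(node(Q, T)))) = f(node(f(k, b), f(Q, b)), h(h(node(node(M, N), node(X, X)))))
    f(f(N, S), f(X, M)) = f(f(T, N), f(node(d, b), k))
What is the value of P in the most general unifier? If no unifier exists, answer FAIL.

f(node(k, node(node(d, b), node(d, b))), b)

Decompose f/2: node(Z, P) = node(f(k, b), f(Q, b)),  h(h(node(Q, T))) = h(h(node(node(M, N), node(X, X)))).
Decompose node/2: Z = f(k, b),  P = f(Q, b).
Bind Z := f(k, b); no other remaining equation mentions Z.
Bind P := f(Q, b); no other remaining equation mentions P.
Decompose h/1: h(node(Q, T)) = h(node(node(M, N), node(X, X))).
Decompose h/1: node(Q, T) = node(node(M, N), node(X, X)).
Decompose node/2: Q = node(M, N),  T = node(X, X).
Bind Q := node(M, N); no other remaining equation mentions Q. Substituting into the earlier binding gives P := f(node(M, N), b).
Bind T := node(X, X); substituting into the remaining equation gives: f(f(N, S), f(X, M)) = f(f(node(X, X), N), f(node(d, b), k)).
Decompose f/2: f(N, S) = f(node(X, X), N),  f(X, M) = f(node(d, b), k).
Decompose f/2: N = node(X, X),  S = N.
Bind N := node(X, X); substituting into the one remaining equation that mentions N gives: S = node(X, X). Substituting into the earlier bindings gives P := f(node(M, node(X, X)), b), Q := node(M, node(X, X)).
Bind S := node(X, X); no other remaining equation mentions S.
Decompose f/2: X = node(d, b),  M = k.
Bind X := node(d, b); no other remaining equation mentions X. Substituting into the earlier bindings gives P := f(node(M, node(node(d, b), node(d, b))), b), Q := node(M, node(node(d, b), node(d, b))), T := node(node(d, b), node(d, b)), N := node(node(d, b), node(d, b)), S := node(node(d, b), node(d, b)).
Bind M := k. Substituting into the earlier bindings gives P := f(node(k, node(node(d, b), node(d, b))), b), Q := node(k, node(node(d, b), node(d, b))).
MGU = { Z ↦ f(k, b), P ↦ f(node(k, node(node(d, b), node(d, b))), b), Q ↦ node(k, node(node(d, b), node(d, b))), T ↦ node(node(d, b), node(d, b)), N ↦ node(node(d, b), node(d, b)), S ↦ node(node(d, b), node(d, b)), X ↦ node(d, b), M ↦ k }, so P ↦ f(node(k, node(node(d, b), node(d, b))), b).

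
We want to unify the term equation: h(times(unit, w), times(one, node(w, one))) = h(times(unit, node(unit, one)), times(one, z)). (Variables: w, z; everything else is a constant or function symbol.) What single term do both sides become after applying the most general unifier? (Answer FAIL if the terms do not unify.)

Decompose h/2: times(unit, w) = times(unit, node(unit, one)),  times(one, node(w, one)) = times(one, z).
Decompose times/2: unit = unit,  w = node(unit, one).
Delete trivial equation unit = unit.
Bind w := node(unit, one); substituting into the remaining equation gives: times(one, node(node(unit, one), one)) = times(one, z).
Decompose times/2: one = one,  node(node(unit, one), one) = z.
Delete trivial equation one = one.
Bind z := node(node(unit, one), one).
Applying the MGU to either side gives h(times(unit, node(unit, one)), times(one, node(node(unit, one), one))).

h(times(unit, node(unit, one)), times(one, node(node(unit, one), one)))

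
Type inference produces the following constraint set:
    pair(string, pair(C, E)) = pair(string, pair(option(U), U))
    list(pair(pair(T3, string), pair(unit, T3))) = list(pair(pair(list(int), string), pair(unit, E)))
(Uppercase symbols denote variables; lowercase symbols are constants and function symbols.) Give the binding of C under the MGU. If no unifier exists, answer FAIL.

option(list(int))

Decompose pair/2: string = string,  pair(C, E) = pair(option(U), U).
Delete trivial equation string = string.
Decompose pair/2: C = option(U),  E = U.
Bind C := option(U); no other remaining equation mentions C.
Bind E := U; substituting into the remaining equation gives: list(pair(pair(T3, string), pair(unit, T3))) = list(pair(pair(list(int), string), pair(unit, U))).
Decompose list/1: pair(pair(T3, string), pair(unit, T3)) = pair(pair(list(int), string), pair(unit, U)).
Decompose pair/2: pair(T3, string) = pair(list(int), string),  pair(unit, T3) = pair(unit, U).
Decompose pair/2: T3 = list(int),  string = string.
Bind T3 := list(int); substituting into the one remaining equation that mentions T3 gives: pair(unit, list(int)) = pair(unit, U).
Delete trivial equation string = string.
Decompose pair/2: unit = unit,  list(int) = U.
Delete trivial equation unit = unit.
Bind U := list(int). Substituting into the earlier bindings gives C := option(list(int)), E := list(int).
MGU = { C ↦ option(list(int)), E ↦ list(int), T3 ↦ list(int), U ↦ list(int) }, so C ↦ option(list(int)).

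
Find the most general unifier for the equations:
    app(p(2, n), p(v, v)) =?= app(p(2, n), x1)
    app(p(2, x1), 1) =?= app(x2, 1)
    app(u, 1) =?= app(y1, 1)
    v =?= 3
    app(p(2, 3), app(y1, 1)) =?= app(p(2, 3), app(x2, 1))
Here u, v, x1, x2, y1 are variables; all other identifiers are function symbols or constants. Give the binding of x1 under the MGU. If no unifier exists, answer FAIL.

Decompose app/2: p(2, n) =?= p(2, n),  p(v, v) =?= x1.
Delete trivial equation p(2, n) =?= p(2, n).
Bind x1 := p(v, v); substituting into the one remaining equation that mentions x1 gives: app(p(2, p(v, v)), 1) =?= app(x2, 1).
Decompose app/2: p(2, p(v, v)) =?= x2,  1 =?= 1.
Bind x2 := p(2, p(v, v)); substituting into the one remaining equation that mentions x2 gives: app(p(2, 3), app(y1, 1)) =?= app(p(2, 3), app(p(2, p(v, v)), 1)).
Delete trivial equation 1 =?= 1.
Decompose app/2: u =?= y1,  1 =?= 1.
Bind u := y1; no other remaining equation mentions u.
Delete trivial equation 1 =?= 1.
Bind v := 3; substituting into the remaining equation gives: app(p(2, 3), app(y1, 1)) =?= app(p(2, 3), app(p(2, p(3, 3)), 1)). Substituting into the earlier bindings gives x1 := p(3, 3), x2 := p(2, p(3, 3)).
Decompose app/2: p(2, 3) =?= p(2, 3),  app(y1, 1) =?= app(p(2, p(3, 3)), 1).
Delete trivial equation p(2, 3) =?= p(2, 3).
Decompose app/2: y1 =?= p(2, p(3, 3)),  1 =?= 1.
Bind y1 := p(2, p(3, 3)); no other remaining equation mentions y1. Substituting into the earlier binding gives u := p(2, p(3, 3)).
Delete trivial equation 1 =?= 1.
MGU = { x1 := p(3, 3), x2 := p(2, p(3, 3)), u := p(2, p(3, 3)), v := 3, y1 := p(2, p(3, 3)) }, so x1 := p(3, 3).

p(3, 3)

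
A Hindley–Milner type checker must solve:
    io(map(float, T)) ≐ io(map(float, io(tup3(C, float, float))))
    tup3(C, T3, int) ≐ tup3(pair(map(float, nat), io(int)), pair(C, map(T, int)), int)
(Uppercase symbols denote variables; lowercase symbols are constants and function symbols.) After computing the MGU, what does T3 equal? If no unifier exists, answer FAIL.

pair(pair(map(float, nat), io(int)), map(io(tup3(pair(map(float, nat), io(int)), float, float)), int))

Decompose io/1: map(float, T) ≐ map(float, io(tup3(C, float, float))).
Decompose map/2: float ≐ float,  T ≐ io(tup3(C, float, float)).
Delete trivial equation float ≐ float.
Bind T := io(tup3(C, float, float)); substituting into the remaining equation gives: tup3(C, T3, int) ≐ tup3(pair(map(float, nat), io(int)), pair(C, map(io(tup3(C, float, float)), int)), int).
Decompose tup3/3: C ≐ pair(map(float, nat), io(int)),  T3 ≐ pair(C, map(io(tup3(C, float, float)), int)),  int ≐ int.
Bind C := pair(map(float, nat), io(int)); substituting into the one remaining equation that mentions C gives: T3 ≐ pair(pair(map(float, nat), io(int)), map(io(tup3(pair(map(float, nat), io(int)), float, float)), int)). Substituting into the earlier binding gives T := io(tup3(pair(map(float, nat), io(int)), float, float)).
Bind T3 := pair(pair(map(float, nat), io(int)), map(io(tup3(pair(map(float, nat), io(int)), float, float)), int)); no other remaining equation mentions T3.
Delete trivial equation int ≐ int.
MGU = { T := io(tup3(pair(map(float, nat), io(int)), float, float)), C := pair(map(float, nat), io(int)), T3 := pair(pair(map(float, nat), io(int)), map(io(tup3(pair(map(float, nat), io(int)), float, float)), int)) }, so T3 := pair(pair(map(float, nat), io(int)), map(io(tup3(pair(map(float, nat), io(int)), float, float)), int)).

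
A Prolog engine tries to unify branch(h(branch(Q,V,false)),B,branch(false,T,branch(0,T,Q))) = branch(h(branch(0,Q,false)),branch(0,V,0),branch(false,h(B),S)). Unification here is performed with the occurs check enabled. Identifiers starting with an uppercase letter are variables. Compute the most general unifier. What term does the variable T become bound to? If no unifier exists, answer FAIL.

h(branch(0,0,0))

Decompose branch/3: h(branch(Q,V,false)) = h(branch(0,Q,false)),  B = branch(0,V,0),  branch(false,T,branch(0,T,Q)) = branch(false,h(B),S).
Decompose h/1: branch(Q,V,false) = branch(0,Q,false).
Decompose branch/3: Q = 0,  V = Q,  false = false.
Bind Q := 0; substituting into the 2 remaining equations that mention Q gives: V = 0,  branch(false,T,branch(0,T,0)) = branch(false,h(B),S).
Bind V := 0; substituting into the one remaining equation that mentions V gives: B = branch(0,0,0).
Delete trivial equation false = false.
Bind B := branch(0,0,0); substituting into the remaining equation gives: branch(false,T,branch(0,T,0)) = branch(false,h(branch(0,0,0)),S).
Decompose branch/3: false = false,  T = h(branch(0,0,0)),  branch(0,T,0) = S.
Delete trivial equation false = false.
Bind T := h(branch(0,0,0)); substituting into the remaining equation gives: branch(0,h(branch(0,0,0)),0) = S.
Bind S := branch(0,h(branch(0,0,0)),0).
MGU = { Q -> 0, V -> 0, B -> branch(0,0,0), T -> h(branch(0,0,0)), S -> branch(0,h(branch(0,0,0)),0) }, so T -> h(branch(0,0,0)).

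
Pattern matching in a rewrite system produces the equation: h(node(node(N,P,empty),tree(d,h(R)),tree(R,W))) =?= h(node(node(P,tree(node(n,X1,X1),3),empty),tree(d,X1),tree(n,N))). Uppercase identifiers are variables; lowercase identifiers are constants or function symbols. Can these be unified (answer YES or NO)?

Decompose h/1: node(node(N,P,empty),tree(d,h(R)),tree(R,W)) =?= node(node(P,tree(node(n,X1,X1),3),empty),tree(d,X1),tree(n,N)).
Decompose node/3: node(N,P,empty) =?= node(P,tree(node(n,X1,X1),3),empty),  tree(d,h(R)) =?= tree(d,X1),  tree(R,W) =?= tree(n,N).
Decompose node/3: N =?= P,  P =?= tree(node(n,X1,X1),3),  empty =?= empty.
Bind N := P; substituting into the one remaining equation that mentions N gives: tree(R,W) =?= tree(n,P).
Bind P := tree(node(n,X1,X1),3); substituting into the one remaining equation that mentions P gives: tree(R,W) =?= tree(n,tree(node(n,X1,X1),3)). Substituting into the earlier binding gives N := tree(node(n,X1,X1),3).
Delete trivial equation empty =?= empty.
Decompose tree/2: d =?= d,  h(R) =?= X1.
Delete trivial equation d =?= d.
Bind X1 := h(R); substituting into the remaining equation gives: tree(R,W) =?= tree(n,tree(node(n,h(R),h(R)),3)). Substituting into the earlier bindings gives N := tree(node(n,h(R),h(R)),3), P := tree(node(n,h(R),h(R)),3).
Decompose tree/2: R =?= n,  W =?= tree(node(n,h(R),h(R)),3).
Bind R := n; substituting into the remaining equation gives: W =?= tree(node(n,h(n),h(n)),3). Substituting into the earlier bindings gives N := tree(node(n,h(n),h(n)),3), P := tree(node(n,h(n),h(n)),3), X1 := h(n).
Bind W := tree(node(n,h(n),h(n)),3).
No equations remain and no clash or occurs-check failure arose, so a unifier exists.

YES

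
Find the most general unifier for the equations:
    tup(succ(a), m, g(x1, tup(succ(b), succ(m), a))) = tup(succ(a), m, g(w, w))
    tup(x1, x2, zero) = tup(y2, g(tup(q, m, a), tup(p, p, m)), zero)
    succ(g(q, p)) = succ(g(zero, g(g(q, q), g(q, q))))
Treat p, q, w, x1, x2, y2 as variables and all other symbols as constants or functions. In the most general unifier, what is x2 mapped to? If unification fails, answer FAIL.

Decompose tup/3: succ(a) = succ(a),  m = m,  g(x1, tup(succ(b), succ(m), a)) = g(w, w).
Delete trivial equation succ(a) = succ(a).
Delete trivial equation m = m.
Decompose g/2: x1 = w,  tup(succ(b), succ(m), a) = w.
Bind x1 := w; substituting into the one remaining equation that mentions x1 gives: tup(w, x2, zero) = tup(y2, g(tup(q, m, a), tup(p, p, m)), zero).
Bind w := tup(succ(b), succ(m), a); substituting into the one remaining equation that mentions w gives: tup(tup(succ(b), succ(m), a), x2, zero) = tup(y2, g(tup(q, m, a), tup(p, p, m)), zero). Substituting into the earlier binding gives x1 := tup(succ(b), succ(m), a).
Decompose tup/3: tup(succ(b), succ(m), a) = y2,  x2 = g(tup(q, m, a), tup(p, p, m)),  zero = zero.
Bind y2 := tup(succ(b), succ(m), a); no other remaining equation mentions y2.
Bind x2 := g(tup(q, m, a), tup(p, p, m)); no other remaining equation mentions x2.
Delete trivial equation zero = zero.
Decompose succ/1: g(q, p) = g(zero, g(g(q, q), g(q, q))).
Decompose g/2: q = zero,  p = g(g(q, q), g(q, q)).
Bind q := zero; substituting into the remaining equation gives: p = g(g(zero, zero), g(zero, zero)). Substituting into the earlier binding gives x2 := g(tup(zero, m, a), tup(p, p, m)).
Bind p := g(g(zero, zero), g(zero, zero)). Substituting into the earlier binding gives x2 := g(tup(zero, m, a), tup(g(g(zero, zero), g(zero, zero)), g(g(zero, zero), g(zero, zero)), m)).
MGU = { x1 ↦ tup(succ(b), succ(m), a), w ↦ tup(succ(b), succ(m), a), y2 ↦ tup(succ(b), succ(m), a), x2 ↦ g(tup(zero, m, a), tup(g(g(zero, zero), g(zero, zero)), g(g(zero, zero), g(zero, zero)), m)), q ↦ zero, p ↦ g(g(zero, zero), g(zero, zero)) }, so x2 ↦ g(tup(zero, m, a), tup(g(g(zero, zero), g(zero, zero)), g(g(zero, zero), g(zero, zero)), m)).

g(tup(zero, m, a), tup(g(g(zero, zero), g(zero, zero)), g(g(zero, zero), g(zero, zero)), m))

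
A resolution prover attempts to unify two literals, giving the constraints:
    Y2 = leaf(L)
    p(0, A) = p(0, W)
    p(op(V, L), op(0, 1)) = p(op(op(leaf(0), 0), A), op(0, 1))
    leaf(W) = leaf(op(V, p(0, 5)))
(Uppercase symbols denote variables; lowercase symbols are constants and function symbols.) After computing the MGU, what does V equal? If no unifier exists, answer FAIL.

op(leaf(0), 0)

Bind Y2 := leaf(L); no other remaining equation mentions Y2.
Decompose p/2: 0 = 0,  A = W.
Delete trivial equation 0 = 0.
Bind A := W; substituting into the one remaining equation that mentions A gives: p(op(V, L), op(0, 1)) = p(op(op(leaf(0), 0), W), op(0, 1)).
Decompose p/2: op(V, L) = op(op(leaf(0), 0), W),  op(0, 1) = op(0, 1).
Decompose op/2: V = op(leaf(0), 0),  L = W.
Bind V := op(leaf(0), 0); substituting into the one remaining equation that mentions V gives: leaf(W) = leaf(op(op(leaf(0), 0), p(0, 5))).
Bind L := W; no other remaining equation mentions L. Substituting into the earlier binding gives Y2 := leaf(W).
Delete trivial equation op(0, 1) = op(0, 1).
Decompose leaf/1: W = op(op(leaf(0), 0), p(0, 5)).
Bind W := op(op(leaf(0), 0), p(0, 5)). Substituting into the earlier bindings gives Y2 := leaf(op(op(leaf(0), 0), p(0, 5))), A := op(op(leaf(0), 0), p(0, 5)), L := op(op(leaf(0), 0), p(0, 5)).
MGU = { Y2 := leaf(op(op(leaf(0), 0), p(0, 5))), A := op(op(leaf(0), 0), p(0, 5)), V := op(leaf(0), 0), L := op(op(leaf(0), 0), p(0, 5)), W := op(op(leaf(0), 0), p(0, 5)) }, so V := op(leaf(0), 0).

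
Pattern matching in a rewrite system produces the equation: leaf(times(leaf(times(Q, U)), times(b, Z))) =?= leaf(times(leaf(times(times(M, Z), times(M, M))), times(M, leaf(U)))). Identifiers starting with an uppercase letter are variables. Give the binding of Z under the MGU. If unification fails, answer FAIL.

Decompose leaf/1: times(leaf(times(Q, U)), times(b, Z)) =?= times(leaf(times(times(M, Z), times(M, M))), times(M, leaf(U))).
Decompose times/2: leaf(times(Q, U)) =?= leaf(times(times(M, Z), times(M, M))),  times(b, Z) =?= times(M, leaf(U)).
Decompose leaf/1: times(Q, U) =?= times(times(M, Z), times(M, M)).
Decompose times/2: Q =?= times(M, Z),  U =?= times(M, M).
Bind Q := times(M, Z); no other remaining equation mentions Q.
Bind U := times(M, M); substituting into the remaining equation gives: times(b, Z) =?= times(M, leaf(times(M, M))).
Decompose times/2: b =?= M,  Z =?= leaf(times(M, M)).
Bind M := b; substituting into the remaining equation gives: Z =?= leaf(times(b, b)). Substituting into the earlier bindings gives Q := times(b, Z), U := times(b, b).
Bind Z := leaf(times(b, b)). Substituting into the earlier binding gives Q := times(b, leaf(times(b, b))).
MGU = { Q -> times(b, leaf(times(b, b))), U -> times(b, b), M -> b, Z -> leaf(times(b, b)) }, so Z -> leaf(times(b, b)).

leaf(times(b, b))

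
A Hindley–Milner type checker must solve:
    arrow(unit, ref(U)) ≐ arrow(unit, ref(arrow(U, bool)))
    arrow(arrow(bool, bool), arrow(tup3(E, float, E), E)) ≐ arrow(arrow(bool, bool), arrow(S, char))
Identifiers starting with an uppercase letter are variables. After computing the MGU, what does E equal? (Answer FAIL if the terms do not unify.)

Decompose arrow/2: unit ≐ unit,  ref(U) ≐ ref(arrow(U, bool)).
Delete trivial equation unit ≐ unit.
Decompose ref/1: U ≐ arrow(U, bool).
Occurs check fails: U occurs in arrow(U, bool); the equation U ≐ arrow(U, bool) has no finite solution.

FAIL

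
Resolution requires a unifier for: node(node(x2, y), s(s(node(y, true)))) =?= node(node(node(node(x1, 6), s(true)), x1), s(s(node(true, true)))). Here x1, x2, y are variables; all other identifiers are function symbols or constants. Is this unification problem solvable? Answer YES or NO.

Decompose node/2: node(x2, y) =?= node(node(node(x1, 6), s(true)), x1),  s(s(node(y, true))) =?= s(s(node(true, true))).
Decompose node/2: x2 =?= node(node(x1, 6), s(true)),  y =?= x1.
Bind x2 := node(node(x1, 6), s(true)); no other remaining equation mentions x2.
Bind y := x1; substituting into the remaining equation gives: s(s(node(x1, true))) =?= s(s(node(true, true))).
Decompose s/1: s(node(x1, true)) =?= s(node(true, true)).
Decompose s/1: node(x1, true) =?= node(true, true).
Decompose node/2: x1 =?= true,  true =?= true.
Bind x1 := true; no other remaining equation mentions x1. Substituting into the earlier bindings gives x2 := node(node(true, 6), s(true)), y := true.
Delete trivial equation true =?= true.
No equations remain and no clash or occurs-check failure arose, so a unifier exists.

YES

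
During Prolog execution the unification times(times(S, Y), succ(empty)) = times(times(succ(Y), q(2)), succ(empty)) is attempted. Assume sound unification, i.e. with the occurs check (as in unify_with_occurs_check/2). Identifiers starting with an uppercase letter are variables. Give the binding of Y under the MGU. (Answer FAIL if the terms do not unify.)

Decompose times/2: times(S, Y) = times(succ(Y), q(2)),  succ(empty) = succ(empty).
Decompose times/2: S = succ(Y),  Y = q(2).
Bind S := succ(Y); no other remaining equation mentions S.
Bind Y := q(2); no other remaining equation mentions Y. Substituting into the earlier binding gives S := succ(q(2)).
Delete trivial equation succ(empty) = succ(empty).
MGU = { S ↦ succ(q(2)), Y ↦ q(2) }, so Y ↦ q(2).

q(2)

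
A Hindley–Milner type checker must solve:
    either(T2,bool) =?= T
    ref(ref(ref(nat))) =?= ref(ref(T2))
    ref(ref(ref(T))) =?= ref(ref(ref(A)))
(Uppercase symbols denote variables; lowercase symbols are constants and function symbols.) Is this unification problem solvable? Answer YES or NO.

Bind T := either(T2,bool); substituting into the one remaining equation that mentions T gives: ref(ref(ref(either(T2,bool)))) =?= ref(ref(ref(A))).
Decompose ref/1: ref(ref(nat)) =?= ref(T2).
Decompose ref/1: ref(nat) =?= T2.
Bind T2 := ref(nat); substituting into the remaining equation gives: ref(ref(ref(either(ref(nat),bool)))) =?= ref(ref(ref(A))). Substituting into the earlier binding gives T := either(ref(nat),bool).
Decompose ref/1: ref(ref(either(ref(nat),bool))) =?= ref(ref(A)).
Decompose ref/1: ref(either(ref(nat),bool)) =?= ref(A).
Decompose ref/1: either(ref(nat),bool) =?= A.
Bind A := either(ref(nat),bool).
No equations remain and no clash or occurs-check failure arose, so a unifier exists.

YES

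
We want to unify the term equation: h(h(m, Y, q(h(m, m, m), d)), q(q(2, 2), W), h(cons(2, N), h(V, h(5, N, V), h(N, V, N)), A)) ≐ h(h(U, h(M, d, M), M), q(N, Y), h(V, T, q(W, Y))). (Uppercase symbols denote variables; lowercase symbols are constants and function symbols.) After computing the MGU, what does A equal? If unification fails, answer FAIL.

q(h(q(h(m, m, m), d), d, q(h(m, m, m), d)), h(q(h(m, m, m), d), d, q(h(m, m, m), d)))

Decompose h/3: h(m, Y, q(h(m, m, m), d)) ≐ h(U, h(M, d, M), M),  q(q(2, 2), W) ≐ q(N, Y),  h(cons(2, N), h(V, h(5, N, V), h(N, V, N)), A) ≐ h(V, T, q(W, Y)).
Decompose h/3: m ≐ U,  Y ≐ h(M, d, M),  q(h(m, m, m), d) ≐ M.
Bind U := m; no other remaining equation mentions U.
Bind Y := h(M, d, M); substituting into the 2 remaining equations that mention Y gives: q(q(2, 2), W) ≐ q(N, h(M, d, M)),  h(cons(2, N), h(V, h(5, N, V), h(N, V, N)), A) ≐ h(V, T, q(W, h(M, d, M))).
Bind M := q(h(m, m, m), d); substituting into the remaining equations gives: q(q(2, 2), W) ≐ q(N, h(q(h(m, m, m), d), d, q(h(m, m, m), d))),  h(cons(2, N), h(V, h(5, N, V), h(N, V, N)), A) ≐ h(V, T, q(W, h(q(h(m, m, m), d), d, q(h(m, m, m), d)))). Substituting into the earlier binding gives Y := h(q(h(m, m, m), d), d, q(h(m, m, m), d)).
Decompose q/2: q(2, 2) ≐ N,  W ≐ h(q(h(m, m, m), d), d, q(h(m, m, m), d)).
Bind N := q(2, 2); substituting into the one remaining equation that mentions N gives: h(cons(2, q(2, 2)), h(V, h(5, q(2, 2), V), h(q(2, 2), V, q(2, 2))), A) ≐ h(V, T, q(W, h(q(h(m, m, m), d), d, q(h(m, m, m), d)))).
Bind W := h(q(h(m, m, m), d), d, q(h(m, m, m), d)); substituting into the remaining equation gives: h(cons(2, q(2, 2)), h(V, h(5, q(2, 2), V), h(q(2, 2), V, q(2, 2))), A) ≐ h(V, T, q(h(q(h(m, m, m), d), d, q(h(m, m, m), d)), h(q(h(m, m, m), d), d, q(h(m, m, m), d)))).
Decompose h/3: cons(2, q(2, 2)) ≐ V,  h(V, h(5, q(2, 2), V), h(q(2, 2), V, q(2, 2))) ≐ T,  A ≐ q(h(q(h(m, m, m), d), d, q(h(m, m, m), d)), h(q(h(m, m, m), d), d, q(h(m, m, m), d))).
Bind V := cons(2, q(2, 2)); substituting into the one remaining equation that mentions V gives: h(cons(2, q(2, 2)), h(5, q(2, 2), cons(2, q(2, 2))), h(q(2, 2), cons(2, q(2, 2)), q(2, 2))) ≐ T.
Bind T := h(cons(2, q(2, 2)), h(5, q(2, 2), cons(2, q(2, 2))), h(q(2, 2), cons(2, q(2, 2)), q(2, 2))); no other remaining equation mentions T.
Bind A := q(h(q(h(m, m, m), d), d, q(h(m, m, m), d)), h(q(h(m, m, m), d), d, q(h(m, m, m), d))).
MGU = { U -> m, Y -> h(q(h(m, m, m), d), d, q(h(m, m, m), d)), M -> q(h(m, m, m), d), N -> q(2, 2), W -> h(q(h(m, m, m), d), d, q(h(m, m, m), d)), V -> cons(2, q(2, 2)), T -> h(cons(2, q(2, 2)), h(5, q(2, 2), cons(2, q(2, 2))), h(q(2, 2), cons(2, q(2, 2)), q(2, 2))), A -> q(h(q(h(m, m, m), d), d, q(h(m, m, m), d)), h(q(h(m, m, m), d), d, q(h(m, m, m), d))) }, so A -> q(h(q(h(m, m, m), d), d, q(h(m, m, m), d)), h(q(h(m, m, m), d), d, q(h(m, m, m), d))).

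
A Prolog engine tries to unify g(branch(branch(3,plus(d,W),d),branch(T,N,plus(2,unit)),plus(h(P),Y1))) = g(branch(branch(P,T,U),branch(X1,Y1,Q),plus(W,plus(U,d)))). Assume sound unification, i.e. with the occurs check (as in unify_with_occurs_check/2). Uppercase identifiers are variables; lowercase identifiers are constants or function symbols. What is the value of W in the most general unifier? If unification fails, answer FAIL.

Decompose g/1: branch(branch(3,plus(d,W),d),branch(T,N,plus(2,unit)),plus(h(P),Y1)) = branch(branch(P,T,U),branch(X1,Y1,Q),plus(W,plus(U,d))).
Decompose branch/3: branch(3,plus(d,W),d) = branch(P,T,U),  branch(T,N,plus(2,unit)) = branch(X1,Y1,Q),  plus(h(P),Y1) = plus(W,plus(U,d)).
Decompose branch/3: 3 = P,  plus(d,W) = T,  d = U.
Bind P := 3; substituting into the one remaining equation that mentions P gives: plus(h(3),Y1) = plus(W,plus(U,d)).
Bind T := plus(d,W); substituting into the one remaining equation that mentions T gives: branch(plus(d,W),N,plus(2,unit)) = branch(X1,Y1,Q).
Bind U := d; substituting into the one remaining equation that mentions U gives: plus(h(3),Y1) = plus(W,plus(d,d)).
Decompose branch/3: plus(d,W) = X1,  N = Y1,  plus(2,unit) = Q.
Bind X1 := plus(d,W); no other remaining equation mentions X1.
Bind N := Y1; no other remaining equation mentions N.
Bind Q := plus(2,unit); no other remaining equation mentions Q.
Decompose plus/2: h(3) = W,  Y1 = plus(d,d).
Bind W := h(3); no other remaining equation mentions W. Substituting into the earlier bindings gives T := plus(d,h(3)), X1 := plus(d,h(3)).
Bind Y1 := plus(d,d). Substituting into the earlier binding gives N := plus(d,d).
MGU = { P = 3, T = plus(d,h(3)), U = d, X1 = plus(d,h(3)), N = plus(d,d), Q = plus(2,unit), W = h(3), Y1 = plus(d,d) }, so W = h(3).

h(3)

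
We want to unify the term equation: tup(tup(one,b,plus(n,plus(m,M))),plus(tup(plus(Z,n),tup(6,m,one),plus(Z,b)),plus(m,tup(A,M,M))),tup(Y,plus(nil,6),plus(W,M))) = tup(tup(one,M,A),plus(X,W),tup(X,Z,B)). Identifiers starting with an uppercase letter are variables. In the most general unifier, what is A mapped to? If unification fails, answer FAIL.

Decompose tup/3: tup(one,b,plus(n,plus(m,M))) = tup(one,M,A),  plus(tup(plus(Z,n),tup(6,m,one),plus(Z,b)),plus(m,tup(A,M,M))) = plus(X,W),  tup(Y,plus(nil,6),plus(W,M)) = tup(X,Z,B).
Decompose tup/3: one = one,  b = M,  plus(n,plus(m,M)) = A.
Delete trivial equation one = one.
Bind M := b; substituting into the remaining equations gives: plus(n,plus(m,b)) = A,  plus(tup(plus(Z,n),tup(6,m,one),plus(Z,b)),plus(m,tup(A,b,b))) = plus(X,W),  tup(Y,plus(nil,6),plus(W,b)) = tup(X,Z,B).
Bind A := plus(n,plus(m,b)); substituting into the one remaining equation that mentions A gives: plus(tup(plus(Z,n),tup(6,m,one),plus(Z,b)),plus(m,tup(plus(n,plus(m,b)),b,b))) = plus(X,W).
Decompose plus/2: tup(plus(Z,n),tup(6,m,one),plus(Z,b)) = X,  plus(m,tup(plus(n,plus(m,b)),b,b)) = W.
Bind X := tup(plus(Z,n),tup(6,m,one),plus(Z,b)); substituting into the one remaining equation that mentions X gives: tup(Y,plus(nil,6),plus(W,b)) = tup(tup(plus(Z,n),tup(6,m,one),plus(Z,b)),Z,B).
Bind W := plus(m,tup(plus(n,plus(m,b)),b,b)); substituting into the remaining equation gives: tup(Y,plus(nil,6),plus(plus(m,tup(plus(n,plus(m,b)),b,b)),b)) = tup(tup(plus(Z,n),tup(6,m,one),plus(Z,b)),Z,B).
Decompose tup/3: Y = tup(plus(Z,n),tup(6,m,one),plus(Z,b)),  plus(nil,6) = Z,  plus(plus(m,tup(plus(n,plus(m,b)),b,b)),b) = B.
Bind Y := tup(plus(Z,n),tup(6,m,one),plus(Z,b)); no other remaining equation mentions Y.
Bind Z := plus(nil,6); no other remaining equation mentions Z. Substituting into the earlier bindings gives X := tup(plus(plus(nil,6),n),tup(6,m,one),plus(plus(nil,6),b)), Y := tup(plus(plus(nil,6),n),tup(6,m,one),plus(plus(nil,6),b)).
Bind B := plus(plus(m,tup(plus(n,plus(m,b)),b,b)),b).
MGU = { M := b, A := plus(n,plus(m,b)), X := tup(plus(plus(nil,6),n),tup(6,m,one),plus(plus(nil,6),b)), W := plus(m,tup(plus(n,plus(m,b)),b,b)), Y := tup(plus(plus(nil,6),n),tup(6,m,one),plus(plus(nil,6),b)), Z := plus(nil,6), B := plus(plus(m,tup(plus(n,plus(m,b)),b,b)),b) }, so A := plus(n,plus(m,b)).

plus(n,plus(m,b))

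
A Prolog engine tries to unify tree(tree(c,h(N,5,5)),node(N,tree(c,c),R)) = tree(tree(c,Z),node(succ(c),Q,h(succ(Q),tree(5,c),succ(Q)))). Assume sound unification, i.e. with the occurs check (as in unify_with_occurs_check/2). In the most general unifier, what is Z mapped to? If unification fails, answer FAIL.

Decompose tree/2: tree(c,h(N,5,5)) = tree(c,Z),  node(N,tree(c,c),R) = node(succ(c),Q,h(succ(Q),tree(5,c),succ(Q))).
Decompose tree/2: c = c,  h(N,5,5) = Z.
Delete trivial equation c = c.
Bind Z := h(N,5,5); no other remaining equation mentions Z.
Decompose node/3: N = succ(c),  tree(c,c) = Q,  R = h(succ(Q),tree(5,c),succ(Q)).
Bind N := succ(c); no other remaining equation mentions N. Substituting into the earlier binding gives Z := h(succ(c),5,5).
Bind Q := tree(c,c); substituting into the remaining equation gives: R = h(succ(tree(c,c)),tree(5,c),succ(tree(c,c))).
Bind R := h(succ(tree(c,c)),tree(5,c),succ(tree(c,c))).
MGU = { Z -> h(succ(c),5,5), N -> succ(c), Q -> tree(c,c), R -> h(succ(tree(c,c)),tree(5,c),succ(tree(c,c))) }, so Z -> h(succ(c),5,5).

h(succ(c),5,5)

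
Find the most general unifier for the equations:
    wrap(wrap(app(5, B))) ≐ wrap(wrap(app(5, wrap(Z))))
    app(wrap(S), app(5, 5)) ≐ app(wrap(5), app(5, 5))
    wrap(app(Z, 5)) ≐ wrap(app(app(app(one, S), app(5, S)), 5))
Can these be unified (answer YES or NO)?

YES

Decompose wrap/1: wrap(app(5, B)) ≐ wrap(app(5, wrap(Z))).
Decompose wrap/1: app(5, B) ≐ app(5, wrap(Z)).
Decompose app/2: 5 ≐ 5,  B ≐ wrap(Z).
Delete trivial equation 5 ≐ 5.
Bind B := wrap(Z); no other remaining equation mentions B.
Decompose app/2: wrap(S) ≐ wrap(5),  app(5, 5) ≐ app(5, 5).
Decompose wrap/1: S ≐ 5.
Bind S := 5; substituting into the one remaining equation that mentions S gives: wrap(app(Z, 5)) ≐ wrap(app(app(app(one, 5), app(5, 5)), 5)).
Delete trivial equation app(5, 5) ≐ app(5, 5).
Decompose wrap/1: app(Z, 5) ≐ app(app(app(one, 5), app(5, 5)), 5).
Decompose app/2: Z ≐ app(app(one, 5), app(5, 5)),  5 ≐ 5.
Bind Z := app(app(one, 5), app(5, 5)); no other remaining equation mentions Z. Substituting into the earlier binding gives B := wrap(app(app(one, 5), app(5, 5))).
Delete trivial equation 5 ≐ 5.
No equations remain and no clash or occurs-check failure arose, so a unifier exists.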